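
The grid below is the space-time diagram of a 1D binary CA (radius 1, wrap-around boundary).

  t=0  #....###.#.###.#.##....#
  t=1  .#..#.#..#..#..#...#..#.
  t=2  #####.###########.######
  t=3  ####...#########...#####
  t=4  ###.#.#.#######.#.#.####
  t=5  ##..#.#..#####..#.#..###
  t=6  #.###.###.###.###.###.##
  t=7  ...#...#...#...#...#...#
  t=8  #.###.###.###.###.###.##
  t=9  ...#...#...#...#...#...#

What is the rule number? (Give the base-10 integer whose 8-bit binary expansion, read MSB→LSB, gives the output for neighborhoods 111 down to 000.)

150

  nb ###: next=#  (t=0,i=6, bit7=1)
  nb ##.: next=.  (t=0,i=0, bit6=0)
  nb #.#: next=.  (t=0,i=8, bit5=0)
  nb #..: next=#  (t=0,i=1, bit4=1)
  nb .##: next=.  (t=0,i=5, bit3=0)
  nb .#.: next=#  (t=0,i=9, bit2=1)
  nb ..#: next=#  (t=0,i=4, bit1=1)
  nb ...: next=.  (t=0,i=2, bit0=0)
  bits 10010110 = 150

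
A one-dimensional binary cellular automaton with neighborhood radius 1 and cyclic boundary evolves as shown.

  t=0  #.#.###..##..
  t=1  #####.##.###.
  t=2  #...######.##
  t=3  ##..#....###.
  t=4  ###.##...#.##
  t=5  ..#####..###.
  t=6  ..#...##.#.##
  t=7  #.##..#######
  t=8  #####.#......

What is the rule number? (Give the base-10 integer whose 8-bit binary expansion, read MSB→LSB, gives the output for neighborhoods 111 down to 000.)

124

  ###|.  b7=0 t=0,i=5
  ##.|#  b6=1 t=0,i=6
  #.#|#  b5=1 t=0,i=1
  #..|#  b4=1 t=0,i=7
  .##|#  b3=1 t=0,i=4
  .#.|#  b2=1 t=0,i=0
  ..#|.  b1=0 t=0,i=8
  ...|.  b0=0 t=2,i=2
  bits 01111100 = 124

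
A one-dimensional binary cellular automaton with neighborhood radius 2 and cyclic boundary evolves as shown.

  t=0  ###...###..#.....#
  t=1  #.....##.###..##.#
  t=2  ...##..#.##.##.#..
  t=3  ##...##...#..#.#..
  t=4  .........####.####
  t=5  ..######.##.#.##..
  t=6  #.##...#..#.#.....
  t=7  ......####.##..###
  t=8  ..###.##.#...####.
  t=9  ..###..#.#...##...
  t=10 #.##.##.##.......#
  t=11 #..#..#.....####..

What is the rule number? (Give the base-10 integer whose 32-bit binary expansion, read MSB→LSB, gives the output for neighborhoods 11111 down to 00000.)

  [31] ##### => .  t=5,i=4
  [30] ####. => .  t=0,i=1
  [29] ###.# => #  t=4,i=12
  [28] ###.. => .  t=0,i=2
  [27] ##.## => .  t=1,i=8
  [26] ##.#. => .  t=2,i=14
  [25] ##..# => #  t=0,i=9
  [24] ##... => .  t=0,i=3
  [23] #.### => #  t=1,i=9
  [22] #.##. => .  t=1,i=17
  [21] #.#.# => #  t=5,i=12
  [20] #.#.. => #  t=2,i=15
  [19] #..## => #  t=1,i=13
  [18] #..#. => #  t=0,i=10
  [17] #...# => .  t=0,i=4
  [16] #.... => .  t=0,i=13
  [15] .#### => #  t=0,i=0
  [14] .###. => #  t=0,i=7
  [13] .##.# => #  t=1,i=7
  [12] .##.. => .  t=1,i=0
  [11] .#.## => .  t=2,i=8
  [10] .#.#. => #  t=3,i=14
  [9] .#..# => #  t=3,i=11
  [8] .#... => .  t=0,i=12
  [7] ..### => #  t=0,i=6
  [6] ..##. => .  t=1,i=6
  [5] ..#.# => .  t=2,i=7
  [4] ..#.. => #  t=0,i=11
  [3] ...## => .  t=0,i=5
  [2] ...#. => #  t=3,i=9
  [1] ....# => #  t=0,i=15
  [0] ..... => #  t=0,i=14
  bits 00100010101111001110011010010111 = 582805143

582805143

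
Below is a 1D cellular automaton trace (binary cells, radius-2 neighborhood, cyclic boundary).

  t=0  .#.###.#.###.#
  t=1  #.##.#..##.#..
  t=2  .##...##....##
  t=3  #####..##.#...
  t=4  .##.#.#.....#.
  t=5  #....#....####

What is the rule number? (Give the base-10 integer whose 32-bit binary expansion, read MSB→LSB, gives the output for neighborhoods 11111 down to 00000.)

3117325846

  ##### -> #   bit 31 = 1  t=3,i=2
  ####. -> .   bit 30 = 0  t=3,i=3
  ###.# -> #   bit 29 = 1  t=0,i=5
  ###.. -> #   bit 28 = 1  t=3,i=4
  ##.## -> #   bit 27 = 1  t=2,i=0
  ##.#. -> .   bit 26 = 0  t=0,i=6
  ##..# -> .   bit 25 = 0  t=3,i=5
  ##... -> #   bit 24 = 1  t=2,i=3
  #.### -> #   bit 23 = 1  t=0,i=3
  #.##. -> #   bit 22 = 1  t=1,i=2
  #.#.# -> .   bit 21 = 0  t=0,i=1
  #.#.. -> .   bit 20 = 0  t=1,i=5
  #..## -> #   bit 19 = 1  t=1,i=7
  #..#. -> #   bit 18 = 1  t=1,i=13
  #...# -> #   bit 17 = 1  t=2,i=4
  #.... -> .   bit 16 = 0  t=2,i=9
  .#### -> #   bit 15 = 1  t=3,i=1
  .###. -> .   bit 14 = 0  t=0,i=4
  .##.# -> .   bit 13 = 0  t=1,i=3
  .##.. -> #   bit 12 = 1  t=2,i=2
  .#.## -> #   bit 11 = 1  t=0,i=2
  .#.#. -> #   bit 10 = 1  t=0,i=0
  .#..# -> #   bit 9 = 1  t=1,i=6
  .#... -> .   bit 8 = 0  t=3,i=11
  ..### -> .   bit 7 = 0  t=3,i=0
  ..##. -> .   bit 6 = 0  t=1,i=8
  ..#.# -> .   bit 5 = 0  t=1,i=0
  ..#.. -> #   bit 4 = 1  t=4,i=12
  ...## -> .   bit 3 = 0  t=2,i=5
  ...#. -> #   bit 2 = 1  t=4,i=11
  ....# -> #   bit 1 = 1  t=2,i=10
  ..... -> .   bit 0 = 0  t=4,i=9
  bits 10111001110011101001111000010110 = 3117325846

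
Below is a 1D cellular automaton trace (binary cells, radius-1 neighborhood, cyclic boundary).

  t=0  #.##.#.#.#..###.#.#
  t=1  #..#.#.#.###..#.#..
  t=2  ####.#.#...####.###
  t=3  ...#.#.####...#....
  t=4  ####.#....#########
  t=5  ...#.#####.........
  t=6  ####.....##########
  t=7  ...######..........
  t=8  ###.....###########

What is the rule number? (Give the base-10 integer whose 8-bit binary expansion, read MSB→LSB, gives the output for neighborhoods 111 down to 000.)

87

  ###|.  b7=0 t=0,i=13
  ##.|#  b6=1 t=0,i=0
  #.#|.  b5=0 t=0,i=1
  #..|#  b4=1 t=0,i=10
  .##|.  b3=0 t=0,i=2
  .#.|#  b2=1 t=0,i=5
  ..#|#  b1=1 t=0,i=11
  ...|#  b0=1 t=2,i=9
  bits 01010111 = 87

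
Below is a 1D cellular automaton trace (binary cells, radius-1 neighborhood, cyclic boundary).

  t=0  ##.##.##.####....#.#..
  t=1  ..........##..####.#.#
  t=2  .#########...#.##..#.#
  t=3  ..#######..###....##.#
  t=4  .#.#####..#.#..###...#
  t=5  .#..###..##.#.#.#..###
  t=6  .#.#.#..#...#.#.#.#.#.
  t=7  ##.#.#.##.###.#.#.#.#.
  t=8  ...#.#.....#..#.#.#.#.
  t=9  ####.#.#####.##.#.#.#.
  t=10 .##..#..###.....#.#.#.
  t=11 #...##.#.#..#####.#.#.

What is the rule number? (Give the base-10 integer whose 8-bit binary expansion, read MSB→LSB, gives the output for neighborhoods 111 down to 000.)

  nb ###: next=#  (t=0,i=10, bit7=1)
  nb ##.: next=.  (t=0,i=1, bit6=0)
  nb #.#: next=.  (t=0,i=2, bit5=0)
  nb #..: next=.  (t=0,i=13, bit4=0)
  nb .##: next=.  (t=0,i=0, bit3=0)
  nb .#.: next=#  (t=0,i=17, bit2=1)
  nb ..#: next=#  (t=0,i=16, bit1=1)
  nb ...: next=#  (t=0,i=14, bit0=1)
  bits 10000111 = 135

135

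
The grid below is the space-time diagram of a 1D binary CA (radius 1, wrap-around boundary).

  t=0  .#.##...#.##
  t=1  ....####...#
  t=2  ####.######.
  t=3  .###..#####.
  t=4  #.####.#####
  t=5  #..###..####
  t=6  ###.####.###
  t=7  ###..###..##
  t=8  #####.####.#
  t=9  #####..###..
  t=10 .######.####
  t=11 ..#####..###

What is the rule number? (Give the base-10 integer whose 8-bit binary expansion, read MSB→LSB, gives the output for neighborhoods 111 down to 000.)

211

  ###|#  b7=1 t=1,i=5
  ##.|#  b6=1 t=0,i=4
  #.#|.  b5=0 t=0,i=0
  #..|#  b4=1 t=0,i=5
  .##|.  b3=0 t=0,i=3
  .#.|.  b2=0 t=0,i=1
  ..#|#  b1=1 t=0,i=7
  ...|#  b0=1 t=0,i=6
  bits 11010011 = 211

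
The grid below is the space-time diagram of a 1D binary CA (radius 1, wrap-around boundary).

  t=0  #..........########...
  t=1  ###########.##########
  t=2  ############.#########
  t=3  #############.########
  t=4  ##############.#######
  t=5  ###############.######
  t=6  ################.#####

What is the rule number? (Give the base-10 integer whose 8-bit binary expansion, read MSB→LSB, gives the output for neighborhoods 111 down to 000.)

247

  ### -> #   bit 7 = 1  t=0,i=12
  ##. -> #   bit 6 = 1  t=0,i=18
  #.# -> #   bit 5 = 1  t=1,i=11
  #.. -> #   bit 4 = 1  t=0,i=1
  .## -> .   bit 3 = 0  t=0,i=11
  .#. -> #   bit 2 = 1  t=0,i=0
  ..# -> #   bit 1 = 1  t=0,i=10
  ... -> #   bit 0 = 1  t=0,i=2
  bits 11110111 = 247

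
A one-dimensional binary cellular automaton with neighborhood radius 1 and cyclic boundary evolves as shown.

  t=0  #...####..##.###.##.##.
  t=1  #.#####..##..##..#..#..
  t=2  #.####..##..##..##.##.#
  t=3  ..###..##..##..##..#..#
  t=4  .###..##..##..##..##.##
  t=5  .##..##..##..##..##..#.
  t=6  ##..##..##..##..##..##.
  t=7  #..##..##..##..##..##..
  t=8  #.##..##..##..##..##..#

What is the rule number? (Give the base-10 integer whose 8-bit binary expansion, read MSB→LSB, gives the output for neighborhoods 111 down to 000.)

  nb ###: next=#  (t=0,i=5, bit7=1)
  nb ##.: next=.  (t=0,i=7, bit6=0)
  nb #.#: next=.  (t=0,i=12, bit5=0)
  nb #..: next=.  (t=0,i=1, bit4=0)
  nb .##: next=#  (t=0,i=4, bit3=1)
  nb .#.: next=#  (t=0,i=0, bit2=1)
  nb ..#: next=#  (t=0,i=3, bit1=1)
  nb ...: next=#  (t=0,i=2, bit0=1)
  bits 10001111 = 143

143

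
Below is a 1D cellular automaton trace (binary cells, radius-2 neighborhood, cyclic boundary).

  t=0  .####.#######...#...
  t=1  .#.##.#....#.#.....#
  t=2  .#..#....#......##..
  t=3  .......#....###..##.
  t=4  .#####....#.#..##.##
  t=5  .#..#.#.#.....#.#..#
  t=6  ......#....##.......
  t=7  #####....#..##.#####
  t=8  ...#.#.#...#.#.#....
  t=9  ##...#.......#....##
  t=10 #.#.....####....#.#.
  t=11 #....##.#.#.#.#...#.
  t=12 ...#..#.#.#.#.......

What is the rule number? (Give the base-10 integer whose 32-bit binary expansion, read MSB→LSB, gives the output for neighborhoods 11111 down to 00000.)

  [31] ##### => .  t=0,i=8
  [30] ####. => #  t=0,i=3
  [29] ###.# => #  t=0,i=4
  [28] ###.. => .  t=0,i=12
  [27] ##.## => .  t=0,i=5
  [26] ##.#. => .  t=1,i=5
  [25] ##..# => #  t=3,i=15
  [24] ##... => #  t=0,i=13
  [23] #.### => #  t=0,i=6
  [22] #.##. => .  t=1,i=3
  [21] #.#.# => #  t=1,i=1
  [20] #.#.. => .  t=1,i=6
  [19] #..## => #  t=3,i=16
  [18] #..#. => .  t=2,i=3
  [17] #...# => .  t=0,i=14
  [16] #.... => .  t=0,i=18
  [15] .#### => .  t=0,i=2
  [14] .###. => .  t=3,i=13
  [13] .##.# => #  t=1,i=4
  [12] .##.. => #  t=2,i=17
  [11] .#.## => .  t=1,i=2
  [10] .#.#. => .  t=1,i=0
  [9] .#..# => .  t=2,i=2
  [8] .#... => .  t=0,i=17
  [7] ..### => #  t=0,i=1
  [6] ..##. => .  t=2,i=16
  [5] ..#.# => .  t=1,i=11
  [4] ..#.. => .  t=0,i=16
  [3] ...## => .  t=0,i=0
  [2] ...#. => .  t=0,i=15
  [1] ....# => #  t=0,i=19
  [0] ..... => #  t=1,i=16
  bits 01100011101010000011000010000011 = 1671966851

1671966851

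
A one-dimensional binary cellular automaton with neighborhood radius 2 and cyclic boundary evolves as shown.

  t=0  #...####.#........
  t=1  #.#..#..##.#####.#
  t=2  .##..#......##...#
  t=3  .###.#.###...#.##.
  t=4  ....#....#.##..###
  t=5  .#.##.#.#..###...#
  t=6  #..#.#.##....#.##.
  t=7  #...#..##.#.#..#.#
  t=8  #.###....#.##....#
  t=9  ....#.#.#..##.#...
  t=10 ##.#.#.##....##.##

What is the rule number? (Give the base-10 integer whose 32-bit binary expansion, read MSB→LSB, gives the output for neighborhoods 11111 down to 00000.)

  [31] ##### => #  t=1,i=13
  [30] ####. => .  t=0,i=6
  [29] ###.# => .  t=0,i=7
  [28] ###.. => #  t=3,i=9
  [27] ##.## => .  t=1,i=10
  [26] ##.#. => #  t=0,i=8
  [25] ##..# => #  t=2,i=3
  [24] ##... => .  t=2,i=14
  [23] #.### => .  t=1,i=11
  [22] #.##. => #  t=1,i=17
  [21] #.#.# => .  t=3,i=5
  [20] #.#.. => #  t=0,i=9
  [19] #..## => .  t=1,i=7
  [18] #..#. => .  t=1,i=4
  [17] #...# => #  t=0,i=2
  [16] #.... => #  t=0,i=11
  [15] .#### => #  t=0,i=5
  [14] .###. => .  t=3,i=2
  [13] .##.# => .  t=1,i=0
  [12] .##.. => #  t=2,i=2
  [11] .#.## => .  t=2,i=0
  [10] .#.#. => #  t=5,i=0
  [9] .#..# => .  t=1,i=3
  [8] .#... => .  t=0,i=1
  [7] ..### => .  t=0,i=4
  [6] ..##. => .  t=1,i=8
  [5] ..#.# => .  t=2,i=17
  [4] ..#.. => #  t=0,i=0
  [3] ...## => .  t=0,i=3
  [2] ...#. => #  t=0,i=17
  [1] ....# => .  t=0,i=16
  [0] ..... => #  t=0,i=12
  bits 10010110010100111001010000010101 = 2522059797

2522059797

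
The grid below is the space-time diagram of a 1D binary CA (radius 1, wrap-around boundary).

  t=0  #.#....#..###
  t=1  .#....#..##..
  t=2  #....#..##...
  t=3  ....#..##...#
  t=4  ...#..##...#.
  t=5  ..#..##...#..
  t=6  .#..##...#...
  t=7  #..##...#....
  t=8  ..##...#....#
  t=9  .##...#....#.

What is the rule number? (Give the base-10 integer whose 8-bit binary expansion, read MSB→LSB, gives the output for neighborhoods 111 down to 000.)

  [7] ### => .  t=0,i=11
  [6] ##. => .  t=0,i=0
  [5] #.# => #  t=0,i=1
  [4] #.. => .  t=0,i=3
  [3] .## => #  t=0,i=10
  [2] .#. => .  t=0,i=2
  [1] ..# => #  t=0,i=6
  [0] ... => .  t=0,i=4
  bits 00101010 = 42

42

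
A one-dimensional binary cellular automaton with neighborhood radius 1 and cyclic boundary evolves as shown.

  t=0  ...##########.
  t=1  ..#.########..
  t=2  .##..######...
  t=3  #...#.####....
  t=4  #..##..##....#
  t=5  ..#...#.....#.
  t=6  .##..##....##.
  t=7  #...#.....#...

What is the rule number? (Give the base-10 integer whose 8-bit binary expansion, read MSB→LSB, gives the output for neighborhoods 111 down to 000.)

134

  nb ###: next=#  (t=0,i=4, bit7=1)
  nb ##.: next=.  (t=0,i=12, bit6=0)
  nb #.#: next=.  (t=1,i=3, bit5=0)
  nb #..: next=.  (t=0,i=13, bit4=0)
  nb .##: next=.  (t=0,i=3, bit3=0)
  nb .#.: next=#  (t=1,i=2, bit2=1)
  nb ..#: next=#  (t=0,i=2, bit1=1)
  nb ...: next=.  (t=0,i=0, bit0=0)
  bits 10000110 = 134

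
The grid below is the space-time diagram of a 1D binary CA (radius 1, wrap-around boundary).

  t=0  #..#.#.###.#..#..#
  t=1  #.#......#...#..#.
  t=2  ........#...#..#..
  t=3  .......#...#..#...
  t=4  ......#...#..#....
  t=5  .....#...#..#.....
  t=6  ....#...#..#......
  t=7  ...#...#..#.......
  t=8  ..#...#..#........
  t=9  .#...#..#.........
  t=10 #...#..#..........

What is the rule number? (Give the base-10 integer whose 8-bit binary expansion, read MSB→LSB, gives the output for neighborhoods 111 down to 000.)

  ###|.  b7=0 t=0,i=8
  ##.|#  b6=1 t=0,i=0
  #.#|.  b5=0 t=0,i=4
  #..|.  b4=0 t=0,i=1
  .##|.  b3=0 t=0,i=7
  .#.|.  b2=0 t=0,i=3
  ..#|#  b1=1 t=0,i=2
  ...|.  b0=0 t=1,i=4
  bits 01000010 = 66

66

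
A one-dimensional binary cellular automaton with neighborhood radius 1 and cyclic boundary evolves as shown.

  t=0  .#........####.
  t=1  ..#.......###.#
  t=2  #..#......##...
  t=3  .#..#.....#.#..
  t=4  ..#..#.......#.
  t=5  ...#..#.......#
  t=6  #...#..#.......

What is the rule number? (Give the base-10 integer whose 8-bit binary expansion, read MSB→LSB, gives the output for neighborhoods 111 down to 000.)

152

  ###|#  b7=1 t=0,i=11
  ##.|.  b6=0 t=0,i=13
  #.#|.  b5=0 t=1,i=13
  #..|#  b4=1 t=0,i=2
  .##|#  b3=1 t=0,i=10
  .#.|.  b2=0 t=0,i=1
  ..#|.  b1=0 t=0,i=0
  ...|.  b0=0 t=0,i=3
  bits 10011000 = 152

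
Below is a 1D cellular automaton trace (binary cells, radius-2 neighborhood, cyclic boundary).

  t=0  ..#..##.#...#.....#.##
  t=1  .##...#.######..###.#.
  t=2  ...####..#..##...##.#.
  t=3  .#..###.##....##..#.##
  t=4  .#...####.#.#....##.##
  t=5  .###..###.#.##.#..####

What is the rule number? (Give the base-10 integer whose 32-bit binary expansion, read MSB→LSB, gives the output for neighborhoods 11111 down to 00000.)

  #####|.  b31=0 t=1,i=10
  ####.|#  b30=1 t=1,i=12
  ###.#|#  b29=1 t=1,i=18
  ###..|#  b28=1 t=1,i=13
  ##.##|#  b27=1 t=3,i=7
  ##.#.|.  b26=0 t=0,i=7
  ##..#|.  b25=0 t=0,i=0
  ##...|#  b24=1 t=1,i=3
  #.###|.  b23=0 t=1,i=8
  #.##.|#  b22=1 t=0,i=20
  #.#.#|#  b21=1 t=4,i=10
  #.#..|#  b20=1 t=0,i=8
  #..##|.  b19=0 t=0,i=4
  #..#.|#  b18=1 t=0,i=1
  #...#|#  b17=1 t=0,i=10
  #....|.  b16=0 t=0,i=14
  .####|#  b15=1 t=1,i=9
  .###.|#  b14=1 t=1,i=17
  .##.#|#  b13=1 t=0,i=6
  .##..|.  b12=0 t=0,i=21
  .#.##|.  b11=0 t=0,i=19
  .#.#.|.  b10=0 t=4,i=11
  .#..#|.  b9=0 t=0,i=3
  .#...|#  b8=1 t=0,i=9
  ..###|.  b7=0 t=1,i=16
  ..##.|.  b6=0 t=0,i=5
  ..#.#|#  b5=1 t=0,i=18
  ..#..|#  b4=1 t=0,i=2
  ...##|.  b3=0 t=2,i=2
  ...#.|#  b2=1 t=0,i=11
  ....#|#  b1=1 t=0,i=16
  .....|.  b0=0 t=0,i=15
  bits 01111001011101101110000100110110 = 2037834038

2037834038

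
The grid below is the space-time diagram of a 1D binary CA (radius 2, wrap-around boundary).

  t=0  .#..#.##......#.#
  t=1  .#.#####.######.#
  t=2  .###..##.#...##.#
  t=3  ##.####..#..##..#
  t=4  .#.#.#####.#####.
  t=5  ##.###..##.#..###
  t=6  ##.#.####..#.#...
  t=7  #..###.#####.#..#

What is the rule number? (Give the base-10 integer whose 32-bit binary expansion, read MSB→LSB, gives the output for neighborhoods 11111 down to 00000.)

  nb #####: next=.  (t=1,i=5, bit31=0)
  nb ####.: next=#  (t=1,i=6, bit30=1)
  nb ###.#: next=#  (t=1,i=7, bit29=1)
  nb ###..: next=#  (t=2,i=3, bit28=1)
  nb ##.##: next=.  (t=1,i=8, bit27=0)
  nb ##.#.: next=.  (t=1,i=15, bit26=0)
  nb ##..#: next=#  (t=2,i=4, bit25=1)
  nb ##...: next=.  (t=0,i=8, bit24=0)
  nb #.###: next=#  (t=1,i=3, bit23=1)
  nb #.##.: next=#  (t=0,i=6, bit22=1)
  nb #.#.#: next=#  (t=0,i=16, bit21=1)
  nb #.#..: next=#  (t=0,i=1, bit20=1)
  nb #..##: next=#  (t=2,i=5, bit19=1)
  nb #..#.: next=#  (t=0,i=3, bit18=1)
  nb #...#: next=.  (t=2,i=11, bit17=0)
  nb #....: next=#  (t=0,i=9, bit16=1)
  nb .####: next=.  (t=1,i=4, bit15=0)
  nb .###.: next=.  (t=2,i=2, bit14=0)
  nb .##.#: next=.  (t=2,i=7, bit13=0)
  nb .##..: next=#  (t=0,i=7, bit12=1)
  nb .#.##: next=#  (t=0,i=5, bit11=1)
  nb .#.#.: next=.  (t=0,i=0, bit10=0)
  nb .#..#: next=.  (t=0,i=2, bit9=0)
  nb .#...: next=.  (t=2,i=10, bit8=0)
  nb ..###: next=.  (t=3,i=16, bit7=0)
  nb ..##.: next=#  (t=2,i=6, bit6=1)
  nb ..#.#: next=#  (t=0,i=4, bit5=1)
  nb ..#..: next=#  (t=3,i=9, bit4=1)
  nb ...##: next=#  (t=2,i=12, bit3=1)
  nb ...#.: next=#  (t=0,i=13, bit2=1)
  nb ....#: next=#  (t=0,i=12, bit1=1)
  nb .....: next=#  (t=0,i=10, bit0=1)
  bits 01110010111111010001100001111111 = 1929189503

1929189503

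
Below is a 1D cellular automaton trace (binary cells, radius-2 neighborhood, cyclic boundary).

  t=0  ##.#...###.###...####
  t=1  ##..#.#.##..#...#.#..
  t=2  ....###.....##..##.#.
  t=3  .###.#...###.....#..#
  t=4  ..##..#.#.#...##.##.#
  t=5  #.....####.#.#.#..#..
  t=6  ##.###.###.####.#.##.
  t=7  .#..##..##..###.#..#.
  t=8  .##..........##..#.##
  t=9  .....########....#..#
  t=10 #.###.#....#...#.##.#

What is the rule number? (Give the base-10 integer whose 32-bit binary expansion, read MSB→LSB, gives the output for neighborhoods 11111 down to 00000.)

1612769083

  [31] ##### => .  t=0,i=19
  [30] ####. => #  t=0,i=0
  [29] ###.# => #  t=0,i=1
  [28] ###.. => .  t=0,i=13
  [27] ##.## => .  t=0,i=10
  [26] ##.#. => .  t=0,i=2
  [25] ##..# => .  t=1,i=2
  [24] ##... => .  t=0,i=14
  [23] #.### => .  t=0,i=11
  [22] #.##. => .  t=1,i=8
  [21] #.#.# => #  t=1,i=6
  [20] #.#.. => .  t=0,i=3
  [19] #..## => .  t=1,i=20
  [18] #..#. => .  t=1,i=3
  [17] #...# => .  t=0,i=5
  [16] #.... => .  t=2,i=0
  [15] .#### => #  t=0,i=18
  [14] .###. => #  t=0,i=8
  [13] .##.# => #  t=2,i=17
  [12] .##.. => .  t=1,i=1
  [11] .#.## => .  t=1,i=7
  [10] .#.#. => #  t=1,i=5
  [9] .#..# => #  t=1,i=19
  [8] .#... => #  t=0,i=4
  [7] ..### => .  t=0,i=7
  [6] ..##. => .  t=1,i=0
  [5] ..#.# => #  t=1,i=4
  [4] ..#.. => #  t=1,i=12
  [3] ...## => #  t=0,i=6
  [2] ...#. => .  t=1,i=15
  [1] ....# => #  t=2,i=2
  [0] ..... => #  t=2,i=1
  bits 01100000001000001110011100111011 = 1612769083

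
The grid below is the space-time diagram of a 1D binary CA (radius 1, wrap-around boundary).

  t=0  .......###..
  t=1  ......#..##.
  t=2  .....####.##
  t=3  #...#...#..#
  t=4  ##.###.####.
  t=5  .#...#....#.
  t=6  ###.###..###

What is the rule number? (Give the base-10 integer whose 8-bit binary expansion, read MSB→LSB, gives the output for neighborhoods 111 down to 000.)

86

  [7] ### => .  t=0,i=8
  [6] ##. => #  t=0,i=9
  [5] #.# => .  t=2,i=9
  [4] #.. => #  t=0,i=10
  [3] .## => .  t=0,i=7
  [2] .#. => #  t=1,i=6
  [1] ..# => #  t=0,i=6
  [0] ... => .  t=0,i=0
  bits 01010110 = 86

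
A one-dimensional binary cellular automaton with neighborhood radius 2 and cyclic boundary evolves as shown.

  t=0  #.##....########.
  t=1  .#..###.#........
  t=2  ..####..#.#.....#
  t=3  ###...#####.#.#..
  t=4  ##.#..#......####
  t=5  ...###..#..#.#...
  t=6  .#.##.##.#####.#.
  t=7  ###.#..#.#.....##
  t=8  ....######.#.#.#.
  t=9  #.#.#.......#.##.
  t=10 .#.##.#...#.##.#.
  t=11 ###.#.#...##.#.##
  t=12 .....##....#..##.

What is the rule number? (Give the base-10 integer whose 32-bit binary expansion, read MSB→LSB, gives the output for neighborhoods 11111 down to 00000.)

60649122

  ##### -> .   bit 31 = 0  t=0,i=10
  ####. -> .   bit 30 = 0  t=0,i=14
  ###.# -> .   bit 29 = 0  t=0,i=15
  ###.. -> .   bit 28 = 0  t=2,i=5
  ##.## -> .   bit 27 = 0  t=6,i=5
  ##.#. -> .   bit 26 = 0  t=0,i=16
  ##..# -> #   bit 25 = 1  t=2,i=6
  ##... -> #   bit 24 = 1  t=0,i=4
  #.### -> #   bit 23 = 1  t=6,i=9
  #.##. -> .   bit 22 = 0  t=0,i=2
  #.#.# -> .   bit 21 = 0  t=0,i=0
  #.#.. -> #   bit 20 = 1  t=1,i=8
  #..## -> #   bit 19 = 1  t=1,i=3
  #..#. -> #   bit 18 = 1  t=2,i=7
  #...# -> .   bit 17 = 0  t=3,i=4
  #.... -> #   bit 16 = 1  t=0,i=5
  .#### -> .   bit 15 = 0  t=0,i=9
  .###. -> #   bit 14 = 1  t=1,i=5
  .##.# -> #   bit 13 = 1  t=6,i=4
  .##.. -> .   bit 12 = 0  t=0,i=3
  .#.## -> #   bit 11 = 1  t=0,i=1
  .#.#. -> #   bit 10 = 1  t=2,i=9
  .#..# -> #   bit 9 = 1  t=1,i=2
  .#... -> .   bit 8 = 0  t=1,i=9
  ..### -> #   bit 7 = 1  t=0,i=8
  ..##. -> .   bit 6 = 0  t=11,i=10
  ..#.# -> #   bit 5 = 1  t=2,i=8
  ..#.. -> .   bit 4 = 0  t=1,i=1
  ...## -> .   bit 3 = 0  t=0,i=7
  ...#. -> .   bit 2 = 0  t=1,i=0
  ....# -> #   bit 1 = 1  t=0,i=6
  ..... -> .   bit 0 = 0  t=1,i=11
  bits 00000011100111010110111010100010 = 60649122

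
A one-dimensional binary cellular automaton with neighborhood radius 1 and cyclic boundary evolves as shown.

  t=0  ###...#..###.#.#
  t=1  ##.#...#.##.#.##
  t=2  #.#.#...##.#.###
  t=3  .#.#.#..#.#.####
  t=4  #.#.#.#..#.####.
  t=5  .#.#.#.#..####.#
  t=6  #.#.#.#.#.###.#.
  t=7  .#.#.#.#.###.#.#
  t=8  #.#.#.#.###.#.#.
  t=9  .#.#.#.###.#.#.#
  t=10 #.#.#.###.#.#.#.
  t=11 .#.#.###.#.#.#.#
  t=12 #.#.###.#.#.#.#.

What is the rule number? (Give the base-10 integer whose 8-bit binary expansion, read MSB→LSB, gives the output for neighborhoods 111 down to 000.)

184

  nb ###: next=#  (t=0,i=0, bit7=1)
  nb ##.: next=.  (t=0,i=2, bit6=0)
  nb #.#: next=#  (t=0,i=12, bit5=1)
  nb #..: next=#  (t=0,i=3, bit4=1)
  nb .##: next=#  (t=0,i=9, bit3=1)
  nb .#.: next=.  (t=0,i=6, bit2=0)
  nb ..#: next=.  (t=0,i=5, bit1=0)
  nb ...: next=.  (t=0,i=4, bit0=0)
  bits 10111000 = 184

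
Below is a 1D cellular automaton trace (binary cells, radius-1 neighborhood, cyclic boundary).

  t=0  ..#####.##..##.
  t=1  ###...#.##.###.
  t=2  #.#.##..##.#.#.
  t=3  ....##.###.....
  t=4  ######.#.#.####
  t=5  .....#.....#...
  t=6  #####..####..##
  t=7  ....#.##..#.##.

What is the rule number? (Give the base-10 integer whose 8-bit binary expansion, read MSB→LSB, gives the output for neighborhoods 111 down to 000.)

  ### -> .   bit 7 = 0  t=0,i=3
  ##. -> #   bit 6 = 1  t=0,i=6
  #.# -> .   bit 5 = 0  t=0,i=7
  #.. -> .   bit 4 = 0  t=0,i=10
  .## -> #   bit 3 = 1  t=0,i=2
  .#. -> .   bit 2 = 0  t=1,i=6
  ..# -> #   bit 1 = 1  t=0,i=1
  ... -> #   bit 0 = 1  t=0,i=0
  bits 01001011 = 75

75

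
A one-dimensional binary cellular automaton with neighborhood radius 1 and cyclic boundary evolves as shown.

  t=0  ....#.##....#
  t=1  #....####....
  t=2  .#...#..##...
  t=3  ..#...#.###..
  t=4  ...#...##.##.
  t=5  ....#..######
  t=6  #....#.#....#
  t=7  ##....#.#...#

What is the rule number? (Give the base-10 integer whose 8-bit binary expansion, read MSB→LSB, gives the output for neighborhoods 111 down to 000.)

120

  ###|.  b7=0 t=1,i=6
  ##.|#  b6=1 t=0,i=7
  #.#|#  b5=1 t=0,i=5
  #..|#  b4=1 t=0,i=0
  .##|#  b3=1 t=0,i=6
  .#.|.  b2=0 t=0,i=4
  ..#|.  b1=0 t=0,i=3
  ...|.  b0=0 t=0,i=1
  bits 01111000 = 120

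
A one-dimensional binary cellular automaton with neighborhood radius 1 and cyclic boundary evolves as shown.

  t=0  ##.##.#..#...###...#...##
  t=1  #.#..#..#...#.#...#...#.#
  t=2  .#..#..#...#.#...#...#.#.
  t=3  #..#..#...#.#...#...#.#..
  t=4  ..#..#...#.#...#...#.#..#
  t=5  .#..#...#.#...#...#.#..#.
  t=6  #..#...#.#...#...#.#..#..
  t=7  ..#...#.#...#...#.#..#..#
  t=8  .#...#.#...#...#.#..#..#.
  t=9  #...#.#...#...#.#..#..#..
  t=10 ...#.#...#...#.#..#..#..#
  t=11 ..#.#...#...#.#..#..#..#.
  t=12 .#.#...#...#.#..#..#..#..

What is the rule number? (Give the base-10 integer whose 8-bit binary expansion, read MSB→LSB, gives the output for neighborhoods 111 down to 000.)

  [7] ### => #  t=0,i=0
  [6] ##. => .  t=0,i=1
  [5] #.# => #  t=0,i=2
  [4] #.. => .  t=0,i=7
  [3] .## => .  t=0,i=3
  [2] .#. => .  t=0,i=6
  [1] ..# => #  t=0,i=8
  [0] ... => .  t=0,i=11
  bits 10100010 = 162

162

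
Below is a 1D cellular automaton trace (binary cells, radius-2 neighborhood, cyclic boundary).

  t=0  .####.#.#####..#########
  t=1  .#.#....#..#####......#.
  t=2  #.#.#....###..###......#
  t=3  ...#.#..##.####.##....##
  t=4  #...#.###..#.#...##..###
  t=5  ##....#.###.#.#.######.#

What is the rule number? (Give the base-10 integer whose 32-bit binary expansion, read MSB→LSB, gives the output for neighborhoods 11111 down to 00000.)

1401690056

  ##### -> .   bit 31 = 0  t=0,i=10
  ####. -> #   bit 30 = 1  t=0,i=3
  ###.# -> .   bit 29 = 0  t=0,i=4
  ###.. -> #   bit 28 = 1  t=0,i=12
  ##.## -> .   bit 27 = 0  t=0,i=0
  ##.#. -> .   bit 26 = 0  t=0,i=5
  ##..# -> #   bit 25 = 1  t=0,i=13
  ##... -> #   bit 24 = 1  t=1,i=16
  #.### -> #   bit 23 = 1  t=0,i=1
  #.##. -> .   bit 22 = 0  t=3,i=16
  #.#.# -> .   bit 21 = 0  t=0,i=6
  #.#.. -> .   bit 20 = 0  t=1,i=3
  #..## -> #   bit 19 = 1  t=0,i=14
  #..#. -> #   bit 18 = 1  t=1,i=0
  #...# -> .   bit 17 = 0  t=3,i=1
  #.... -> .   bit 16 = 0  t=1,i=5
  .#### -> .   bit 15 = 0  t=0,i=2
  .###. -> .   bit 14 = 0  t=2,i=10
  .##.# -> .   bit 13 = 0  t=2,i=0
  .##.. -> #   bit 12 = 1  t=3,i=17
  .#.## -> .   bit 11 = 0  t=0,i=7
  .#.#. -> #   bit 10 = 1  t=1,i=2
  .#..# -> #   bit 9 = 1  t=1,i=9
  .#... -> #   bit 8 = 1  t=1,i=4
  ..### -> #   bit 7 = 1  t=0,i=15
  ..##. -> #   bit 6 = 1  t=2,i=23
  ..#.# -> .   bit 5 = 0  t=1,i=1
  ..#.. -> .   bit 4 = 0  t=1,i=8
  ...## -> #   bit 3 = 1  t=2,i=8
  ...#. -> .   bit 2 = 0  t=1,i=7
  ....# -> .   bit 1 = 0  t=1,i=6
  ..... -> .   bit 0 = 0  t=1,i=18
  bits 01010011100011000001011111001000 = 1401690056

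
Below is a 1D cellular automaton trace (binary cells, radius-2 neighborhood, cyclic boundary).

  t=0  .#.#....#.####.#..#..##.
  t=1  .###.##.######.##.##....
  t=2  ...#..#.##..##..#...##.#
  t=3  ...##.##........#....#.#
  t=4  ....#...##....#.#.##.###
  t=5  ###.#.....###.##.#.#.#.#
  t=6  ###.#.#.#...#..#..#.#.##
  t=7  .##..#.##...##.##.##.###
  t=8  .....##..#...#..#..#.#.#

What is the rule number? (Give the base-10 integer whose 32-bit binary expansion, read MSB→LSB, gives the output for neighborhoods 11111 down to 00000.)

  ##### -> .   bit 31 = 0  t=1,i=10
  ####. -> #   bit 30 = 1  t=0,i=12
  ###.# -> #   bit 29 = 1  t=0,i=13
  ###.. -> #   bit 28 = 1  t=4,i=23
  ##.## -> .   bit 27 = 0  t=1,i=4
  ##.#. -> .   bit 26 = 0  t=0,i=14
  ##..# -> .   bit 25 = 0  t=0,i=23
  ##... -> #   bit 24 = 1  t=1,i=20
  #.### -> #   bit 23 = 1  t=0,i=10
  #.##. -> .   bit 22 = 0  t=1,i=5
  #.#.# -> .   bit 21 = 0  t=4,i=16
  #.#.. -> #   bit 20 = 1  t=0,i=3
  #..## -> .   bit 19 = 0  t=0,i=20
  #..#. -> .   bit 18 = 0  t=0,i=0
  #...# -> .   bit 17 = 0  t=2,i=1
  #.... -> #   bit 16 = 1  t=0,i=5
  .#### -> #   bit 15 = 1  t=0,i=11
  .###. -> .   bit 14 = 0  t=1,i=2
  .##.# -> #   bit 13 = 1  t=1,i=6
  .##.. -> .   bit 12 = 0  t=0,i=22
  .#.## -> #   bit 11 = 1  t=0,i=9
  .#.#. -> #   bit 10 = 1  t=0,i=2
  .#..# -> #   bit 9 = 1  t=0,i=16
  .#... -> .   bit 8 = 0  t=0,i=4
  ..### -> .   bit 7 = 0  t=1,i=1
  ..##. -> .   bit 6 = 0  t=0,i=21
  ..#.# -> #   bit 5 = 1  t=0,i=1
  ..#.. -> #   bit 4 = 1  t=0,i=18
  ...## -> .   bit 3 = 0  t=1,i=0
  ...#. -> .   bit 2 = 0  t=0,i=7
  ....# -> #   bit 1 = 1  t=0,i=6
  ..... -> .   bit 0 = 0  t=1,i=22
  bits 01110001100100011010111000110010 = 1905372722

1905372722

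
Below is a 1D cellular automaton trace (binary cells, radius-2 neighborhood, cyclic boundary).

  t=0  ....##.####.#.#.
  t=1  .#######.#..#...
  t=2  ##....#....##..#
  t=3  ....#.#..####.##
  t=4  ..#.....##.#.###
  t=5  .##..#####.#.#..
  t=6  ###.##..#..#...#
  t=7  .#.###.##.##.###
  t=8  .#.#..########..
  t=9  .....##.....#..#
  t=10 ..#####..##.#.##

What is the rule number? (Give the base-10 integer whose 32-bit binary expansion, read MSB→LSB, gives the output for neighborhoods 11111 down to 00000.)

1223569627

  ##### -> .   bit 31 = 0  t=1,i=3
  ####. -> #   bit 30 = 1  t=0,i=9
  ###.# -> .   bit 29 = 0  t=0,i=10
  ###.. -> .   bit 28 = 0  t=2,i=1
  ##.## -> #   bit 27 = 1  t=0,i=6
  ##.#. -> .   bit 26 = 0  t=0,i=11
  ##..# -> .   bit 25 = 0  t=2,i=13
  ##... -> .   bit 24 = 0  t=2,i=2
  #.### -> #   bit 23 = 1  t=0,i=7
  #.##. -> #   bit 22 = 1  t=3,i=14
  #.#.# -> #   bit 21 = 1  t=0,i=12
  #.#.. -> .   bit 20 = 0  t=0,i=14
  #..## -> #   bit 19 = 1  t=2,i=14
  #..#. -> #   bit 18 = 1  t=1,i=11
  #...# -> #   bit 17 = 1  t=5,i=15
  #.... -> .   bit 16 = 0  t=0,i=0
  .#### -> .   bit 15 = 0  t=0,i=8
  .###. -> .   bit 14 = 0  t=2,i=0
  .##.# -> #   bit 13 = 1  t=0,i=5
  .##.. -> #   bit 12 = 1  t=2,i=12
  .#.## -> .   bit 11 = 0  t=4,i=12
  .#.#. -> .   bit 10 = 0  t=0,i=13
  .#..# -> .   bit 9 = 0  t=1,i=10
  .#... -> .   bit 8 = 0  t=0,i=15
  ..### -> #   bit 7 = 1  t=1,i=1
  ..##. -> #   bit 6 = 1  t=0,i=4
  ..#.# -> .   bit 5 = 0  t=3,i=4
  ..#.. -> #   bit 4 = 1  t=1,i=12
  ...## -> #   bit 3 = 1  t=0,i=3
  ...#. -> .   bit 2 = 0  t=2,i=5
  ....# -> #   bit 1 = 1  t=0,i=2
  ..... -> #   bit 0 = 1  t=0,i=1
  bits 01001000111011100011000011011011 = 1223569627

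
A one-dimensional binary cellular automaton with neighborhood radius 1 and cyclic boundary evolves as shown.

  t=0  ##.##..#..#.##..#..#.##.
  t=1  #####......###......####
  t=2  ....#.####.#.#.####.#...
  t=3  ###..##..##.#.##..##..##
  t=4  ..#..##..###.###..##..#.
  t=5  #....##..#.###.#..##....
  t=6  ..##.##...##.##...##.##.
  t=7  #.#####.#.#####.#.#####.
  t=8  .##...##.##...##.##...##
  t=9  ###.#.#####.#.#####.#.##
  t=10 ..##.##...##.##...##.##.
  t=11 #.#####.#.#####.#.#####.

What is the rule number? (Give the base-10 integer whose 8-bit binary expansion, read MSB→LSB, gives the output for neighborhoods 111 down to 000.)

  ### -> .   bit 7 = 0  t=1,i=0
  ##. -> #   bit 6 = 1  t=0,i=1
  #.# -> #   bit 5 = 1  t=0,i=2
  #.. -> .   bit 4 = 0  t=0,i=5
  .## -> #   bit 3 = 1  t=0,i=0
  .#. -> .   bit 2 = 0  t=0,i=7
  ..# -> .   bit 1 = 0  t=0,i=6
  ... -> #   bit 0 = 1  t=1,i=6
  bits 01101001 = 105

105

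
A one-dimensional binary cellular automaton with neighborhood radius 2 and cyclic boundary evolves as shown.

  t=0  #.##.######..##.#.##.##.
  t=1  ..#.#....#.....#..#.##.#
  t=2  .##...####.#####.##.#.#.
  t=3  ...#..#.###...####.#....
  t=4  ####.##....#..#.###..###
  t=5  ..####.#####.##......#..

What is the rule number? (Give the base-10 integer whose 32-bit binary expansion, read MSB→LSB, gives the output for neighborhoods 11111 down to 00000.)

  nb #####: next=.  (t=0,i=7, bit31=0)
  nb ####.: next=#  (t=0,i=9, bit30=1)
  nb ###.#: next=#  (t=2,i=9, bit29=1)
  nb ###..: next=.  (t=0,i=10, bit28=0)
  nb ##.##: next=#  (t=0,i=4, bit27=1)
  nb ##.#.: next=#  (t=0,i=15, bit26=1)
  nb ##..#: next=.  (t=0,i=11, bit25=0)
  nb ##...: next=#  (t=2,i=3, bit24=1)
  nb #.###: next=.  (t=0,i=5, bit23=0)
  nb #.##.: next=#  (t=0,i=2, bit22=1)
  nb #.#.#: next=.  (t=0,i=0, bit21=0)
  nb #.#..: next=.  (t=1,i=4, bit20=0)
  nb #..##: next=.  (t=0,i=12, bit19=0)
  nb #..#.: next=#  (t=1,i=1, bit18=1)
  nb #...#: next=.  (t=2,i=4, bit17=0)
  nb #....: next=#  (t=1,i=6, bit16=1)
  nb .####: next=.  (t=0,i=6, bit15=0)
  nb .###.: next=.  (t=3,i=9, bit14=0)
  nb .##.#: next=.  (t=0,i=3, bit13=0)
  nb .##..: next=.  (t=2,i=2, bit12=0)
  nb .#.##: next=.  (t=0,i=1, bit11=0)
  nb .#.#.: next=.  (t=1,i=3, bit10=0)
  nb .#..#: next=.  (t=1,i=0, bit9=0)
  nb .#...: next=.  (t=1,i=5, bit8=0)
  nb ..###: next=#  (t=2,i=6, bit7=1)
  nb ..##.: next=.  (t=0,i=13, bit6=0)
  nb ..#.#: next=#  (t=1,i=2, bit5=1)
  nb ..#..: next=#  (t=1,i=9, bit4=1)
  nb ...##: next=.  (t=2,i=5, bit3=0)
  nb ...#.: next=#  (t=1,i=8, bit2=1)
  nb ....#: next=#  (t=1,i=7, bit1=1)
  nb .....: next=#  (t=1,i=12, bit0=1)
  bits 01101101010001010000000010110111 = 1833238711

1833238711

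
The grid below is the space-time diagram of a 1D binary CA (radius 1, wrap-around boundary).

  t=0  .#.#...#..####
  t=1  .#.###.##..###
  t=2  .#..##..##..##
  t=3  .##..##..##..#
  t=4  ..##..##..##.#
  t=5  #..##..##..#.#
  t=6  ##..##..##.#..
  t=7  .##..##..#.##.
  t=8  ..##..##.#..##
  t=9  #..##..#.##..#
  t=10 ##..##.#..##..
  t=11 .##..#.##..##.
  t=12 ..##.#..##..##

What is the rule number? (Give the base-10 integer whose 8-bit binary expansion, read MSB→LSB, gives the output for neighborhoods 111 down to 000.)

213

  ###|#  b7=1 t=0,i=11
  ##.|#  b6=1 t=0,i=13
  #.#|.  b5=0 t=0,i=0
  #..|#  b4=1 t=0,i=4
  .##|.  b3=0 t=0,i=10
  .#.|#  b2=1 t=0,i=1
  ..#|.  b1=0 t=0,i=6
  ...|#  b0=1 t=0,i=5
  bits 11010101 = 213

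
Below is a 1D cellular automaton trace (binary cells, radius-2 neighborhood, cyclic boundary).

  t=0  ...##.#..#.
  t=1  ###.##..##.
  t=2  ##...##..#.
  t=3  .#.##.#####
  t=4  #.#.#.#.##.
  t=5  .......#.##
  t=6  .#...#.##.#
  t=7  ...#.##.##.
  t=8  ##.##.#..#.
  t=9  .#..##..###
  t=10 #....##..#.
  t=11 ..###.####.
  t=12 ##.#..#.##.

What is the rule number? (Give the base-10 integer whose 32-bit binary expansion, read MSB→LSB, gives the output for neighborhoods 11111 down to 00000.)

  ##### -> #   bit 31 = 1  t=3,i=8
  ####. -> #   bit 30 = 1  t=3,i=9
  ###.# -> .   bit 29 = 0  t=1,i=2
  ###.. -> #   bit 28 = 1  t=11,i=9
  ##.## -> .   bit 27 = 0  t=1,i=3
  ##.#. -> #   bit 26 = 1  t=0,i=5
  ##..# -> #   bit 25 = 1  t=1,i=6
  ##... -> .   bit 24 = 0  t=2,i=2
  #.### -> #   bit 23 = 1  t=1,i=0
  #.##. -> .   bit 22 = 0  t=1,i=4
  #.#.# -> .   bit 21 = 0  t=3,i=1
  #.#.. -> .   bit 20 = 0  t=0,i=6
  #..## -> .   bit 19 = 0  t=1,i=7
  #..#. -> #   bit 18 = 1  t=0,i=8
  #...# -> #   bit 17 = 1  t=2,i=3
  #.... -> #   bit 16 = 1  t=0,i=0
  .#### -> .   bit 15 = 0  t=3,i=7
  .###. -> #   bit 14 = 1  t=1,i=1
  .##.# -> #   bit 13 = 1  t=0,i=4
  .##.. -> #   bit 12 = 1  t=1,i=5
  .#.## -> #   bit 11 = 1  t=2,i=10
  .#.#. -> .   bit 10 = 0  t=4,i=1
  .#..# -> .   bit 9 = 0  t=0,i=7
  .#... -> .   bit 8 = 0  t=0,i=10
  ..### -> .   bit 7 = 0  t=9,i=8
  ..##. -> .   bit 6 = 0  t=0,i=3
  ..#.# -> #   bit 5 = 1  t=2,i=9
  ..#.. -> #   bit 4 = 1  t=0,i=9
  ...## -> #   bit 3 = 1  t=0,i=2
  ...#. -> .   bit 2 = 0  t=5,i=6
  ....# -> #   bit 1 = 1  t=0,i=1
  ..... -> .   bit 0 = 0  t=5,i=2
  bits 11010110100001110111100000111010 = 3599202362

3599202362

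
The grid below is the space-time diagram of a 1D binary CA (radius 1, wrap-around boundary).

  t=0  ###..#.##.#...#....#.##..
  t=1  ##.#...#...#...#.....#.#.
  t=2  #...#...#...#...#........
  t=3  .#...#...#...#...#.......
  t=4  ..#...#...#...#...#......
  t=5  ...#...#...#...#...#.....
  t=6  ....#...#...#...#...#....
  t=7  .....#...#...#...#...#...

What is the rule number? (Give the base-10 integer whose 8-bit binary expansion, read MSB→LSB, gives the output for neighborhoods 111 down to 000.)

152

  ### -> #   bit 7 = 1  t=0,i=1
  ##. -> .   bit 6 = 0  t=0,i=2
  #.# -> .   bit 5 = 0  t=0,i=6
  #.. -> #   bit 4 = 1  t=0,i=3
  .## -> #   bit 3 = 1  t=0,i=0
  .#. -> .   bit 2 = 0  t=0,i=5
  ..# -> .   bit 1 = 0  t=0,i=4
  ... -> .   bit 0 = 0  t=0,i=12
  bits 10011000 = 152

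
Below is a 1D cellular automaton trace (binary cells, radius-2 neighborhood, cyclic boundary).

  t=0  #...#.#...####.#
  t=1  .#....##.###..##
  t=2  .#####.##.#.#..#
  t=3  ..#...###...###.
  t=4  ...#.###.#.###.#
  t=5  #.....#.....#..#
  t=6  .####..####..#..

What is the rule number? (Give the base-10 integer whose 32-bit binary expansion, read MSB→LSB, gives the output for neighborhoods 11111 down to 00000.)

190178187

  [31] ##### => .  t=2,i=3
  [30] ####. => .  t=0,i=12
  [29] ###.# => .  t=0,i=13
  [28] ###.. => .  t=1,i=11
  [27] ##.## => #  t=0,i=14
  [26] ##.#. => .  t=1,i=0
  [25] ##..# => #  t=1,i=12
  [24] ##... => #  t=0,i=1
  [23] #.### => .  t=1,i=9
  [22] #.##. => #  t=0,i=15
  [21] #.#.# => .  t=2,i=10
  [20] #.#.. => #  t=0,i=6
  [19] #..## => .  t=1,i=13
  [18] #..#. => #  t=2,i=14
  [17] #...# => .  t=0,i=2
  [16] #.... => #  t=1,i=3
  [15] .#### => #  t=0,i=11
  [14] .###. => #  t=1,i=10
  [13] .##.# => #  t=1,i=7
  [12] .##.. => .  t=0,i=0
  [11] .#.## => .  t=2,i=0
  [10] .#.#. => .  t=0,i=5
  [9] .#..# => #  t=2,i=13
  [8] .#... => #  t=0,i=7
  [7] ..### => #  t=0,i=10
  [6] ..##. => .  t=1,i=6
  [5] ..#.# => .  t=0,i=4
  [4] ..#.. => .  t=3,i=2
  [3] ...## => #  t=0,i=9
  [2] ...#. => .  t=0,i=3
  [1] ....# => #  t=1,i=4
  [0] ..... => #  t=5,i=3
  bits 00001011010101011110001110001011 = 190178187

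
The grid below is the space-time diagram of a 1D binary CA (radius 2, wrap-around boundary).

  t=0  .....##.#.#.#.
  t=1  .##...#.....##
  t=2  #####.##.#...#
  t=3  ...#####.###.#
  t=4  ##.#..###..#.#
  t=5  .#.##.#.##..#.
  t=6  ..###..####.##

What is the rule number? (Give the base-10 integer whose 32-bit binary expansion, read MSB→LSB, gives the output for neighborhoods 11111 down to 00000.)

  #####|.  b31=0 t=2,i=1
  ####.|#  b30=1 t=2,i=3
  ###.#|#  b29=1 t=2,i=4
  ###..|#  b28=1 t=4,i=8
  ##.##|#  b27=1 t=1,i=0
  ##.#.|.  b26=0 t=0,i=7
  ##..#|#  b25=1 t=4,i=9
  ##...|#  b24=1 t=1,i=3
  #.###|.  b23=0 t=3,i=9
  #.##.|#  b22=1 t=1,i=1
  #.#.#|.  b21=0 t=0,i=8
  #.#..|#  b20=1 t=0,i=12
  #..##|.  b19=0 t=4,i=5
  #..#.|.  b18=0 t=4,i=10
  #...#|#  b17=1 t=1,i=4
  #....|.  b16=0 t=0,i=0
  .####|.  b15=0 t=2,i=0
  .###.|.  b14=0 t=3,i=10
  .##.#|#  b13=1 t=0,i=6
  .##..|#  b12=1 t=1,i=2
  .#.##|#  b11=1 t=4,i=12
  .#.#.|.  b10=0 t=0,i=9
  .#..#|#  b9=1 t=4,i=4
  .#...|#  b8=1 t=0,i=13
  ..###|#  b7=1 t=2,i=13
  ..##.|.  b6=0 t=0,i=5
  ..#.#|.  b5=0 t=4,i=11
  ..#..|#  b4=1 t=1,i=6
  ...##|.  b3=0 t=0,i=4
  ...#.|.  b2=0 t=1,i=5
  ....#|.  b1=0 t=0,i=3
  .....|#  b0=1 t=0,i=1
  bits 01111011010100100011101110010001 = 2068986769

2068986769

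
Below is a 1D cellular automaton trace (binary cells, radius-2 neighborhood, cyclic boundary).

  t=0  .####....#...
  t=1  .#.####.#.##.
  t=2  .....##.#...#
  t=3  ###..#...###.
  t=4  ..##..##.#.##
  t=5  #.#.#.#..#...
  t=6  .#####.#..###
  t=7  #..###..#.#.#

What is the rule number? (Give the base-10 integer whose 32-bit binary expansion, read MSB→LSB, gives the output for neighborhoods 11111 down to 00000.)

  ##### -> #   bit 31 = 1  t=6,i=3
  ####. -> #   bit 30 = 1  t=0,i=3
  ###.# -> #   bit 29 = 1  t=1,i=6
  ###.. -> #   bit 28 = 1  t=0,i=4
  ##.## -> #   bit 27 = 1  t=3,i=12
  ##.#. -> .   bit 26 = 0  t=1,i=7
  ##..# -> #   bit 25 = 1  t=1,i=12
  ##... -> #   bit 24 = 1  t=0,i=5
  #.### -> .   bit 23 = 0  t=1,i=3
  #.##. -> .   bit 22 = 0  t=1,i=10
  #.#.# -> #   bit 21 = 1  t=1,i=8
  #.#.. -> .   bit 20 = 0  t=2,i=8
  #..## -> .   bit 19 = 0  t=4,i=1
  #..#. -> .   bit 18 = 0  t=1,i=0
  #...# -> #   bit 17 = 1  t=2,i=10
  #.... -> #   bit 16 = 1  t=0,i=6
  .#### -> .   bit 15 = 0  t=0,i=2
  .###. -> .   bit 14 = 0  t=3,i=1
  .##.# -> .   bit 13 = 0  t=2,i=6
  .##.. -> .   bit 12 = 0  t=1,i=11
  .#.## -> .   bit 11 = 0  t=1,i=2
  .#.#. -> #   bit 10 = 1  t=5,i=1
  .#..# -> #   bit 9 = 1  t=5,i=7
  .#... -> #   bit 8 = 1  t=0,i=10
  ..### -> #   bit 7 = 1  t=0,i=1
  ..##. -> #   bit 6 = 1  t=2,i=5
  ..#.# -> .   bit 5 = 0  t=1,i=1
  ..#.. -> .   bit 4 = 0  t=0,i=9
  ...## -> .   bit 3 = 0  t=0,i=0
  ...#. -> #   bit 2 = 1  t=0,i=8
  ....# -> .   bit 1 = 0  t=0,i=7
  ..... -> #   bit 0 = 1  t=2,i=2
  bits 11111011001000110000011111000101 = 4213376965

4213376965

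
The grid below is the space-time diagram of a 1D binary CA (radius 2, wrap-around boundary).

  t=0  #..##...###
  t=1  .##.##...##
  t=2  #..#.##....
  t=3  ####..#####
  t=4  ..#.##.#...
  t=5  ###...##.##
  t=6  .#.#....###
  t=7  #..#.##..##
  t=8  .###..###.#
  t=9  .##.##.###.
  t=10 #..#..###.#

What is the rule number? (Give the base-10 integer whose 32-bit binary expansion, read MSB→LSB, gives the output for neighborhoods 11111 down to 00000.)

  ##### -> .   bit 31 = 0  t=3,i=0
  ####. -> #   bit 30 = 1  t=0,i=10
  ###.# -> #   bit 29 = 1  t=6,i=10
  ###.. -> .   bit 28 = 0  t=0,i=0
  ##.## -> #   bit 27 = 1  t=1,i=0
  ##.#. -> #   bit 26 = 1  t=4,i=6
  ##..# -> #   bit 25 = 1  t=0,i=1
  ##... -> #   bit 24 = 1  t=0,i=5
  #.### -> #   bit 23 = 1  t=5,i=9
  #.##. -> .   bit 22 = 0  t=1,i=1
  #.#.# -> .   bit 21 = 0  t=6,i=1
  #.#.. -> #   bit 20 = 1  t=4,i=7
  #..## -> #   bit 19 = 1  t=0,i=2
  #..#. -> #   bit 18 = 1  t=2,i=2
  #...# -> .   bit 17 = 0  t=0,i=6
  #.... -> #   bit 16 = 1  t=2,i=8
  .#### -> #   bit 15 = 1  t=0,i=9
  .###. -> #   bit 14 = 1  t=6,i=9
  .##.# -> .   bit 13 = 0  t=1,i=2
  .##.. -> #   bit 12 = 1  t=0,i=4
  .#.## -> .   bit 11 = 0  t=2,i=4
  .#.#. -> .   bit 10 = 0  t=6,i=2
  .#..# -> #   bit 9 = 1  t=2,i=1
  .#... -> .   bit 8 = 0  t=4,i=8
  ..### -> .   bit 7 = 0  t=0,i=8
  ..##. -> .   bit 6 = 0  t=0,i=3
  ..#.# -> #   bit 5 = 1  t=2,i=3
  ..#.. -> #   bit 4 = 1  t=2,i=0
  ...## -> .   bit 3 = 0  t=0,i=7
  ...#. -> #   bit 2 = 1  t=2,i=10
  ....# -> #   bit 1 = 1  t=2,i=9
  ..... -> #   bit 0 = 1  t=4,i=10
  bits 01101111100111011101001000110111 = 1872613943

1872613943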